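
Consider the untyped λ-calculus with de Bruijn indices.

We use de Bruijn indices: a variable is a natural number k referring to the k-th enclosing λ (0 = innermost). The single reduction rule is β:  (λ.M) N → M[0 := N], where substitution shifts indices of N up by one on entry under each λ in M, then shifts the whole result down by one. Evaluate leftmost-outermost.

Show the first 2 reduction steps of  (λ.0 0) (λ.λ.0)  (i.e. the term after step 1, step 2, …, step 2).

Answer: after 2 steps: λ.0

Derivation:
  start: (λ.0 0) (λ.λ.0)
  →1  (λ.λ.0) (λ.λ.0)
  →2  λ.0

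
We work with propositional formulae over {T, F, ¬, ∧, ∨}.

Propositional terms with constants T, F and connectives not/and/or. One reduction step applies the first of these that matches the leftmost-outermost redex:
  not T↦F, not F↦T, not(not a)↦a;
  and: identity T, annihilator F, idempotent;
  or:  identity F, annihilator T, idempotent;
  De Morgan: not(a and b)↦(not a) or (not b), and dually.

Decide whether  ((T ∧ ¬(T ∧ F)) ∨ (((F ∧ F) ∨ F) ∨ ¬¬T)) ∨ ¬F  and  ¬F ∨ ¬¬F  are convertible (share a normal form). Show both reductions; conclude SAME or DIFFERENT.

Term A:
  start: ((T ∧ ¬(T ∧ F)) ∨ (((F ∧ F) ∨ F) ∨ ¬¬T)) ∨ ¬F
  [1] (¬(T ∧ F) ∨ (((F ∧ F) ∨ F) ∨ ¬¬T)) ∨ ¬F
  [2] ((¬T ∨ ¬F) ∨ (((F ∧ F) ∨ F) ∨ ¬¬T)) ∨ ¬F
  [3] ((F ∨ ¬F) ∨ (((F ∧ F) ∨ F) ∨ ¬¬T)) ∨ ¬F
  [4] (¬F ∨ (((F ∧ F) ∨ F) ∨ ¬¬T)) ∨ ¬F
  [5] (T ∨ (((F ∧ F) ∨ F) ∨ ¬¬T)) ∨ ¬F
  [6] T ∨ ¬F
  [7] T

Term B:
  start: ¬F ∨ ¬¬F
  [1] T ∨ ¬¬F
  [2] T

Answer: SAME — A ⇓ T, B ⇓ T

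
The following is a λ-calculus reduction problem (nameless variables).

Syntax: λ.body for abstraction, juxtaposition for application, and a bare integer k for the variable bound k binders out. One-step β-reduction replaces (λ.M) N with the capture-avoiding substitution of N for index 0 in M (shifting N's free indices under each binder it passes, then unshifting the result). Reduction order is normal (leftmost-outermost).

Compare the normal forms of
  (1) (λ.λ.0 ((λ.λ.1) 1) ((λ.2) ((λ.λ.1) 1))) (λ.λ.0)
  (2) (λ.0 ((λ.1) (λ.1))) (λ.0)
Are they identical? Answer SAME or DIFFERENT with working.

Term A:
  start: (λ.λ.0 ((λ.λ.1) 1) ((λ.2) ((λ.λ.1) 1))) (λ.λ.0)
  step 1: λ.0 ((λ.λ.1) (λ.λ.0)) ((λ.λ.λ.0) ((λ.λ.1) (λ.λ.0)))
  step 2: λ.0 (λ.λ.λ.0) ((λ.λ.λ.0) ((λ.λ.1) (λ.λ.0)))
  step 3: λ.0 (λ.λ.λ.0) (λ.λ.0)

Term B:
  start: (λ.0 ((λ.1) (λ.1))) (λ.0)
  step 1: (λ.0) ((λ.λ.0) (λ.λ.0))
  step 2: (λ.λ.0) (λ.λ.0)
  step 3: λ.0

Answer: DIFFERENT — A ⇓ λ.0 (λ.λ.λ.0) (λ.λ.0), B ⇓ λ.0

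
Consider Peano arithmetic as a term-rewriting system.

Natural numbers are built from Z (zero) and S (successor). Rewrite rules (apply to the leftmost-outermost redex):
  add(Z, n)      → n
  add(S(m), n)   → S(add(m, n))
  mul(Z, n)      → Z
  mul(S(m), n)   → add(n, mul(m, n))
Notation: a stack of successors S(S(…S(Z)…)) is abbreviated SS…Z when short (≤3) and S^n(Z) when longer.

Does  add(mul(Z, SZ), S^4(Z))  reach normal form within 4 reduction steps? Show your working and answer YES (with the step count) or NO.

Answer: YES — reaches normal form S^4(Z) in 2 ≤ 4 steps

Reduction:
  start: add(mul(Z, SZ), S^4(Z))
  [1] add(Z, S^4(Z))
  [2] S^4(Z)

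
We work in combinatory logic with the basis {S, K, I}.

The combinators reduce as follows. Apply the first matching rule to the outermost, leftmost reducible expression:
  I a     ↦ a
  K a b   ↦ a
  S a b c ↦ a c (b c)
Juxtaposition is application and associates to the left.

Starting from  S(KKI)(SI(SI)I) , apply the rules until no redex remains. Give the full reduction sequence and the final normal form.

  start: S(KKI)(SI(SI)I)
  step 1: SK(SI(SI)I)
  step 2: SK(II(SII))
  step 3: SK(I(SII))
  step 4: SK(SII)

Answer: normal form = SK(SII)  (in 4 steps)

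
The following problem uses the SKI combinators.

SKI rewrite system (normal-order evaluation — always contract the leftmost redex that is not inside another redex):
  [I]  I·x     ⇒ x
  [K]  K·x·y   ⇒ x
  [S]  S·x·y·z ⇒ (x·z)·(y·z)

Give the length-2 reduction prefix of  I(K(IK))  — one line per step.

  start: I(K(IK))
  step 1: K(IK)
  step 2: KK

Answer: after 2 steps: KK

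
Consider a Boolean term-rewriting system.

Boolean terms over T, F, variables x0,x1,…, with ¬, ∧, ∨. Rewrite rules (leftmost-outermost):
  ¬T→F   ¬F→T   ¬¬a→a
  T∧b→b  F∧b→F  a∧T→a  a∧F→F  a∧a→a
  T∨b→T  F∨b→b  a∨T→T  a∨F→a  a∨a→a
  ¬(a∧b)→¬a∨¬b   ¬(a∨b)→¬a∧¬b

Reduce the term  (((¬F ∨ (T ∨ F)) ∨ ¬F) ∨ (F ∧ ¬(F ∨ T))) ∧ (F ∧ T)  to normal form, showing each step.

Answer: normal form = F  (in 6 steps)

Reduction:
  start: (((¬F ∨ (T ∨ F)) ∨ ¬F) ∨ (F ∧ ¬(F ∨ T))) ∧ (F ∧ T)
  [1] (((T ∨ (T ∨ F)) ∨ ¬F) ∨ (F ∧ ¬(F ∨ T))) ∧ (F ∧ T)
  [2] ((T ∨ ¬F) ∨ (F ∧ ¬(F ∨ T))) ∧ (F ∧ T)
  [3] (T ∨ (F ∧ ¬(F ∨ T))) ∧ (F ∧ T)
  [4] T ∧ (F ∧ T)
  [5] F ∧ T
  [6] F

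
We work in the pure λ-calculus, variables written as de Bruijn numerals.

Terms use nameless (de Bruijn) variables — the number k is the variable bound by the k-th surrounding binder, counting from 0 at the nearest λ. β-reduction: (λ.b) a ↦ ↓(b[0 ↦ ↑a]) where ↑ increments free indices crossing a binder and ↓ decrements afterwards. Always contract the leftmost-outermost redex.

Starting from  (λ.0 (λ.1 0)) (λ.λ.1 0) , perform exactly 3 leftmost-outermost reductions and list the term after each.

Answer: after 3 steps: λ.(λ.λ.1 0) 0

Working:
  start: (λ.0 (λ.1 0)) (λ.λ.1 0)
  step 1: (λ.λ.1 0) (λ.(λ.λ.1 0) 0)
  step 2: λ.(λ.(λ.λ.1 0) 0) 0
  step 3: λ.(λ.λ.1 0) 0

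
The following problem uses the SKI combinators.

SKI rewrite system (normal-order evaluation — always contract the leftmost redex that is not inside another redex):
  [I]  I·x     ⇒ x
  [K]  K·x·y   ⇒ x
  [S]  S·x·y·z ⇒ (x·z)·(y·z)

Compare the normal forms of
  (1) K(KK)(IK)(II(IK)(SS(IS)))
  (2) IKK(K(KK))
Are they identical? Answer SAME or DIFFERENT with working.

Term A:
  start: K(KK)(IK)(II(IK)(SS(IS)))
  →1  KK(II(IK)(SS(IS)))
  →2  K

Term B:
  start: IKK(K(KK))
  →1  KK(K(KK))
  →2  K

Answer: SAME — A ⇓ K, B ⇓ K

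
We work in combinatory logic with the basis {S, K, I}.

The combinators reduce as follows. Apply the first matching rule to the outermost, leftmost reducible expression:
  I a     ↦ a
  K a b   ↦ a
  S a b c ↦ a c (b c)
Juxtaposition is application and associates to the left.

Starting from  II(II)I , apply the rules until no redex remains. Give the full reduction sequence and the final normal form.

  start: II(II)I
  step 1: I(II)I
  step 2: III
  step 3: II
  step 4: I

Answer: normal form = I  (in 4 steps)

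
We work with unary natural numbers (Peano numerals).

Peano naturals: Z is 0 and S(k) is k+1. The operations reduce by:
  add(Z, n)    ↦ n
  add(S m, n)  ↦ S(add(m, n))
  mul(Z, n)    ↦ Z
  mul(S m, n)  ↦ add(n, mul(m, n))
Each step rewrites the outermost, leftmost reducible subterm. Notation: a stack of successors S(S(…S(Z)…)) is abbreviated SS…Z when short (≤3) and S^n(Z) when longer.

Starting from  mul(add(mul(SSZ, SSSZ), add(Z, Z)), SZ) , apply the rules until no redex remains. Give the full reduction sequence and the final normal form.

  start: mul(add(mul(SSZ, SSSZ), add(Z, Z)), SZ)
  →1  mul(add(add(SSSZ, mul(SZ, SSSZ)), add(Z, Z)), SZ)
  →2  mul(add(S(add(SSZ, mul(SZ, SSSZ))), add(Z, Z)), SZ)
  →3  mul(S(add(add(SSZ, mul(SZ, SSSZ)), add(Z, Z))), SZ)
  →4  add(SZ, mul(add(add(SSZ, mul(SZ, SSSZ)), add(Z, Z)), SZ))
  →5  S(add(Z, mul(add(add(SSZ, mul(SZ, SSSZ)), add(Z, Z)), SZ)))
  →6  S(mul(add(add(SSZ, mul(SZ, SSSZ)), add(Z, Z)), SZ))
  →7  S(mul(add(S(add(SZ, mul(SZ, SSSZ))), add(Z, Z)), SZ))
  →8  S(mul(S(add(add(SZ, mul(SZ, SSSZ)), add(Z, Z))), SZ))
  →9  S(add(SZ, mul(add(add(SZ, mul(SZ, SSSZ)), add(Z, Z)), SZ)))
  →10  S(S(add(Z, mul(add(add(SZ, mul(SZ, SSSZ)), add(Z, Z)), SZ))))
  →11  S(S(mul(add(add(SZ, mul(SZ, SSSZ)), add(Z, Z)), SZ)))
  →12  S(S(mul(add(S(add(Z, mul(SZ, SSSZ))), add(Z, Z)), SZ)))
  →13  S(S(mul(S(add(add(Z, mul(SZ, SSSZ)), add(Z, Z))), SZ)))
  →14  S(S(add(SZ, mul(add(add(Z, mul(SZ, SSSZ)), add(Z, Z)), SZ))))
  →15  S(S(S(add(Z, mul(add(add(Z, mul(SZ, SSSZ)), add(Z, Z)), SZ)))))
  →16  S(S(S(mul(add(add(Z, mul(SZ, SSSZ)), add(Z, Z)), SZ))))
  →17  S(S(S(mul(add(mul(SZ, SSSZ), add(Z, Z)), SZ))))
  →18  S(S(S(mul(add(add(SSSZ, mul(Z, SSSZ)), add(Z, Z)), SZ))))
  →19  S(S(S(mul(add(S(add(SSZ, mul(Z, SSSZ))), add(Z, Z)), SZ))))
  →20  S(S(S(mul(S(add(add(SSZ, mul(Z, SSSZ)), add(Z, Z))), SZ))))
  →21  S(S(S(add(SZ, mul(add(add(SSZ, mul(Z, SSSZ)), add(Z, Z)), SZ)))))
  →22  S(S(S(S(add(Z, mul(add(add(SSZ, mul(Z, SSSZ)), add(Z, Z)), SZ))))))
  →23  S(S(S(S(mul(add(add(SSZ, mul(Z, SSSZ)), add(Z, Z)), SZ)))))
  →24  S(S(S(S(mul(add(S(add(SZ, mul(Z, SSSZ))), add(Z, Z)), SZ)))))
  →25  S(S(S(S(mul(S(add(add(SZ, mul(Z, SSSZ)), add(Z, Z))), SZ)))))
  →26  S(S(S(S(add(SZ, mul(add(add(SZ, mul(Z, SSSZ)), add(Z, Z)), SZ))))))
  →27  S(S(S(S(S(add(Z, mul(add(add(SZ, mul(Z, SSSZ)), add(Z, Z)), SZ)))))))
  →28  S(S(S(S(S(mul(add(add(SZ, mul(Z, SSSZ)), add(Z, Z)), SZ))))))
  →29  S(S(S(S(S(mul(add(S(add(Z, mul(Z, SSSZ))), add(Z, Z)), SZ))))))
  →30  S(S(S(S(S(mul(S(add(add(Z, mul(Z, SSSZ)), add(Z, Z))), SZ))))))
  →31  S(S(S(S(S(add(SZ, mul(add(add(Z, mul(Z, SSSZ)), add(Z, Z)), SZ)))))))
  →32  S(S(S(S(S(S(add(Z, mul(add(add(Z, mul(Z, SSSZ)), add(Z, Z)), SZ))))))))
  →33  S(S(S(S(S(S(mul(add(add(Z, mul(Z, SSSZ)), add(Z, Z)), SZ)))))))
  →34  S(S(S(S(S(S(mul(add(mul(Z, SSSZ), add(Z, Z)), SZ)))))))
  →35  S(S(S(S(S(S(mul(add(Z, add(Z, Z)), SZ)))))))
  →36  S(S(S(S(S(S(mul(add(Z, Z), SZ)))))))
  →37  S(S(S(S(S(S(mul(Z, SZ)))))))
  →38  S^6(Z)

Answer: normal form = S^6(Z)  (in 38 steps)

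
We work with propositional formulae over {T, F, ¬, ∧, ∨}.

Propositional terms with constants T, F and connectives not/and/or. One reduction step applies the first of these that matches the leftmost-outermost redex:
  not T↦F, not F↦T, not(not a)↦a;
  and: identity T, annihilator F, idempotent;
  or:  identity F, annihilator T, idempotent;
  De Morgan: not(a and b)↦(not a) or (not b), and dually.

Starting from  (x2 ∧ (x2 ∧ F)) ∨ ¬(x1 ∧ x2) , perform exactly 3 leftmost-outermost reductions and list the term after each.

Answer: after 3 steps: ¬(x1 ∧ x2)

Reduction:
  start: (x2 ∧ (x2 ∧ F)) ∨ ¬(x1 ∧ x2)
  →1  (x2 ∧ F) ∨ ¬(x1 ∧ x2)
  →2  F ∨ ¬(x1 ∧ x2)
  →3  ¬(x1 ∧ x2)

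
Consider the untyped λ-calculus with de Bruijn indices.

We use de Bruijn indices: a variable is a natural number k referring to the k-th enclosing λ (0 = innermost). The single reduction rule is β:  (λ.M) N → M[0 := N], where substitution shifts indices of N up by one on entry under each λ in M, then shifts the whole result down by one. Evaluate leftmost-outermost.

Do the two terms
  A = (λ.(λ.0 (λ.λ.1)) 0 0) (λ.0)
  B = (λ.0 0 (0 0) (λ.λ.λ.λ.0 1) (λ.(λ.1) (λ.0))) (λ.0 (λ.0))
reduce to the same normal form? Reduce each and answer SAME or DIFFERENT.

Term A:
  start: (λ.(λ.0 (λ.λ.1)) 0 0) (λ.0)
  step 1: (λ.0 (λ.λ.1)) (λ.0) (λ.0)
  step 2: (λ.0) (λ.λ.1) (λ.0)
  step 3: (λ.λ.1) (λ.0)
  step 4: λ.λ.0

Term B:
  start: (λ.0 0 (0 0) (λ.λ.λ.λ.0 1) (λ.(λ.1) (λ.0))) (λ.0 (λ.0))
  step 1: (λ.0 (λ.0)) (λ.0 (λ.0)) ((λ.0 (λ.0)) (λ.0 (λ.0))) (λ.λ.λ.λ.0 1) (λ.(λ.1) (λ.0))
  step 2: (λ.0 (λ.0)) (λ.0) ((λ.0 (λ.0)) (λ.0 (λ.0))) (λ.λ.λ.λ.0 1) (λ.(λ.1) (λ.0))
  step 3: (λ.0) (λ.0) ((λ.0 (λ.0)) (λ.0 (λ.0))) (λ.λ.λ.λ.0 1) (λ.(λ.1) (λ.0))
  step 4: (λ.0) ((λ.0 (λ.0)) (λ.0 (λ.0))) (λ.λ.λ.λ.0 1) (λ.(λ.1) (λ.0))
  step 5: (λ.0 (λ.0)) (λ.0 (λ.0)) (λ.λ.λ.λ.0 1) (λ.(λ.1) (λ.0))
  step 6: (λ.0 (λ.0)) (λ.0) (λ.λ.λ.λ.0 1) (λ.(λ.1) (λ.0))
  step 7: (λ.0) (λ.0) (λ.λ.λ.λ.0 1) (λ.(λ.1) (λ.0))
  step 8: (λ.0) (λ.λ.λ.λ.0 1) (λ.(λ.1) (λ.0))
  step 9: (λ.λ.λ.λ.0 1) (λ.(λ.1) (λ.0))
  step 10: λ.λ.λ.0 1

Answer: DIFFERENT — A ⇓ λ.λ.0, B ⇓ λ.λ.λ.0 1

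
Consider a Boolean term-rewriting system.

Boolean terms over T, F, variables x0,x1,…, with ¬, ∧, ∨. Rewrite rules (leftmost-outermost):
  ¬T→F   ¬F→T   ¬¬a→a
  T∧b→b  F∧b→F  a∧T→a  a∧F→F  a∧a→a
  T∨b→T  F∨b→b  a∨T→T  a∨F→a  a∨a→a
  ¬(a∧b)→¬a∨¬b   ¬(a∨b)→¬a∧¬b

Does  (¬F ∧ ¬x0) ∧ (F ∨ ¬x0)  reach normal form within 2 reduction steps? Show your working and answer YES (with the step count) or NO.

Answer: NO — after 2 steps the term is ¬x0 ∧ (F ∨ ¬x0), not yet normal

Derivation:
  start: (¬F ∧ ¬x0) ∧ (F ∨ ¬x0)
  →1  (T ∧ ¬x0) ∧ (F ∨ ¬x0)
  →2  ¬x0 ∧ (F ∨ ¬x0)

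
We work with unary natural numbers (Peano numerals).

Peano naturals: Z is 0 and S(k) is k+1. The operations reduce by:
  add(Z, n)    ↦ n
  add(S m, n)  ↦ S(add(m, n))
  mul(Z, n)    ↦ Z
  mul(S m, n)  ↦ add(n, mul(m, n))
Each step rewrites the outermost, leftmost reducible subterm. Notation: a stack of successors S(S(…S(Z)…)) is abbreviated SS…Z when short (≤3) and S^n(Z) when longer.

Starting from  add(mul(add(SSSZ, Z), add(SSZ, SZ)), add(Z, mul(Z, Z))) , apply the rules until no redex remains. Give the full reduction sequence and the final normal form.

Answer: normal form = S^9(Z)  (in 41 steps)

Working:
  start: add(mul(add(SSSZ, Z), add(SSZ, SZ)), add(Z, mul(Z, Z)))
  [1] add(mul(S(add(SSZ, Z)), add(SSZ, SZ)), add(Z, mul(Z, Z)))
  [2] add(add(add(SSZ, SZ), mul(add(SSZ, Z), add(SSZ, SZ))), add(Z, mul(Z, Z)))
  [3] add(add(S(add(SZ, SZ)), mul(add(SSZ, Z), add(SSZ, SZ))), add(Z, mul(Z, Z)))
  [4] add(S(add(add(SZ, SZ), mul(add(SSZ, Z), add(SSZ, SZ)))), add(Z, mul(Z, Z)))
  [5] S(add(add(add(SZ, SZ), mul(add(SSZ, Z), add(SSZ, SZ))), add(Z, mul(Z, Z))))
  [6] S(add(add(S(add(Z, SZ)), mul(add(SSZ, Z), add(SSZ, SZ))), add(Z, mul(Z, Z))))
  [7] S(add(S(add(add(Z, SZ), mul(add(SSZ, Z), add(SSZ, SZ)))), add(Z, mul(Z, Z))))
  [8] S(S(add(add(add(Z, SZ), mul(add(SSZ, Z), add(SSZ, SZ))), add(Z, mul(Z, Z)))))
  [9] S(S(add(add(SZ, mul(add(SSZ, Z), add(SSZ, SZ))), add(Z, mul(Z, Z)))))
  [10] S(S(add(S(add(Z, mul(add(SSZ, Z), add(SSZ, SZ)))), add(Z, mul(Z, Z)))))
  [11] S(S(S(add(add(Z, mul(add(SSZ, Z), add(SSZ, SZ))), add(Z, mul(Z, Z))))))
  [12] S(S(S(add(mul(add(SSZ, Z), add(SSZ, SZ)), add(Z, mul(Z, Z))))))
  [13] S(S(S(add(mul(S(add(SZ, Z)), add(SSZ, SZ)), add(Z, mul(Z, Z))))))
  [14] S(S(S(add(add(add(SSZ, SZ), mul(add(SZ, Z), add(SSZ, SZ))), add(Z, mul(Z, Z))))))
  [15] S(S(S(add(add(S(add(SZ, SZ)), mul(add(SZ, Z), add(SSZ, SZ))), add(Z, mul(Z, Z))))))
  [16] S(S(S(add(S(add(add(SZ, SZ), mul(add(SZ, Z), add(SSZ, SZ)))), add(Z, mul(Z, Z))))))
  [17] S(S(S(S(add(add(add(SZ, SZ), mul(add(SZ, Z), add(SSZ, SZ))), add(Z, mul(Z, Z)))))))
  [18] S(S(S(S(add(add(S(add(Z, SZ)), mul(add(SZ, Z), add(SSZ, SZ))), add(Z, mul(Z, Z)))))))
  [19] S(S(S(S(add(S(add(add(Z, SZ), mul(add(SZ, Z), add(SSZ, SZ)))), add(Z, mul(Z, Z)))))))
  [20] S(S(S(S(S(add(add(add(Z, SZ), mul(add(SZ, Z), add(SSZ, SZ))), add(Z, mul(Z, Z))))))))
  [21] S(S(S(S(S(add(add(SZ, mul(add(SZ, Z), add(SSZ, SZ))), add(Z, mul(Z, Z))))))))
  [22] S(S(S(S(S(add(S(add(Z, mul(add(SZ, Z), add(SSZ, SZ)))), add(Z, mul(Z, Z))))))))
  [23] S(S(S(S(S(S(add(add(Z, mul(add(SZ, Z), add(SSZ, SZ))), add(Z, mul(Z, Z)))))))))
  [24] S(S(S(S(S(S(add(mul(add(SZ, Z), add(SSZ, SZ)), add(Z, mul(Z, Z)))))))))
  [25] S(S(S(S(S(S(add(mul(S(add(Z, Z)), add(SSZ, SZ)), add(Z, mul(Z, Z)))))))))
  [26] S(S(S(S(S(S(add(add(add(SSZ, SZ), mul(add(Z, Z), add(SSZ, SZ))), add(Z, mul(Z, Z)))))))))
  [27] S(S(S(S(S(S(add(add(S(add(SZ, SZ)), mul(add(Z, Z), add(SSZ, SZ))), add(Z, mul(Z, Z)))))))))
  [28] S(S(S(S(S(S(add(S(add(add(SZ, SZ), mul(add(Z, Z), add(SSZ, SZ)))), add(Z, mul(Z, Z)))))))))
  [29] S(S(S(S(S(S(S(add(add(add(SZ, SZ), mul(add(Z, Z), add(SSZ, SZ))), add(Z, mul(Z, Z))))))))))
  [30] S(S(S(S(S(S(S(add(add(S(add(Z, SZ)), mul(add(Z, Z), add(SSZ, SZ))), add(Z, mul(Z, Z))))))))))
  [31] S(S(S(S(S(S(S(add(S(add(add(Z, SZ), mul(add(Z, Z), add(SSZ, SZ)))), add(Z, mul(Z, Z))))))))))
  [32] S(S(S(S(S(S(S(S(add(add(add(Z, SZ), mul(add(Z, Z), add(SSZ, SZ))), add(Z, mul(Z, Z)))))))))))
  [33] S(S(S(S(S(S(S(S(add(add(SZ, mul(add(Z, Z), add(SSZ, SZ))), add(Z, mul(Z, Z)))))))))))
  [34] S(S(S(S(S(S(S(S(add(S(add(Z, mul(add(Z, Z), add(SSZ, SZ)))), add(Z, mul(Z, Z)))))))))))
  [35] S(S(S(S(S(S(S(S(S(add(add(Z, mul(add(Z, Z), add(SSZ, SZ))), add(Z, mul(Z, Z))))))))))))
  [36] S(S(S(S(S(S(S(S(S(add(mul(add(Z, Z), add(SSZ, SZ)), add(Z, mul(Z, Z))))))))))))
  [37] S(S(S(S(S(S(S(S(S(add(mul(Z, add(SSZ, SZ)), add(Z, mul(Z, Z))))))))))))
  [38] S(S(S(S(S(S(S(S(S(add(Z, add(Z, mul(Z, Z))))))))))))
  [39] S(S(S(S(S(S(S(S(S(add(Z, mul(Z, Z)))))))))))
  [40] S(S(S(S(S(S(S(S(S(mul(Z, Z))))))))))
  [41] S^9(Z)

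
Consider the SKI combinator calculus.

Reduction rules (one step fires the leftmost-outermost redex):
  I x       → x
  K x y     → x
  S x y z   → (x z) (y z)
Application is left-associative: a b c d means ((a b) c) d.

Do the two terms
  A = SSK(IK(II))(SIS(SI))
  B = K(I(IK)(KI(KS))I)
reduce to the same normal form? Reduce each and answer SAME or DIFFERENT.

Term A:
  start: SSK(IK(II))(SIS(SI))
  [1] S(IK(II))(K(IK(II)))(SIS(SI))
  [2] IK(II)(SIS(SI))(K(IK(II))(SIS(SI)))
  [3] K(II)(SIS(SI))(K(IK(II))(SIS(SI)))
  [4] II(K(IK(II))(SIS(SI)))
  [5] I(K(IK(II))(SIS(SI)))
  [6] K(IK(II))(SIS(SI))
  [7] IK(II)
  [8] K(II)
  [9] KI

Term B:
  start: K(I(IK)(KI(KS))I)
  [1] K(IK(KI(KS))I)
  [2] K(K(KI(KS))I)
  [3] K(KI(KS))
  [4] KI

Answer: SAME — A ⇓ KI, B ⇓ KI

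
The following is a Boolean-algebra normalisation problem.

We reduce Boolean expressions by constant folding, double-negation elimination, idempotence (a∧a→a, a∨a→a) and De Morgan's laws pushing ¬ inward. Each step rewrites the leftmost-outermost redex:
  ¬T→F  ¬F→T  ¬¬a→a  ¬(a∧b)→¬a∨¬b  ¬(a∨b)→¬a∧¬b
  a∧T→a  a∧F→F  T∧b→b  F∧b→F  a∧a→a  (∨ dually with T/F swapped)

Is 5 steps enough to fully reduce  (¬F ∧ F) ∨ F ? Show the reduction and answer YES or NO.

  start: (¬F ∧ F) ∨ F
  step 1: ¬F ∧ F
  step 2: F

Answer: YES — reaches normal form F in 2 ≤ 5 steps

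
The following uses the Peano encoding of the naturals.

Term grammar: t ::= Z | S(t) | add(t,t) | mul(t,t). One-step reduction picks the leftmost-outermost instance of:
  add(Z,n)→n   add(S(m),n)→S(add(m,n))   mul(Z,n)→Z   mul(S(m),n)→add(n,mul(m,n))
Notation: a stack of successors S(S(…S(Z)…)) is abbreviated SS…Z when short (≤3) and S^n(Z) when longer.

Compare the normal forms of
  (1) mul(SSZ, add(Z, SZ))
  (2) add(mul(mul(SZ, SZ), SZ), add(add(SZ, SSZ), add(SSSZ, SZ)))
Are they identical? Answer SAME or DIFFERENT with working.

Answer: DIFFERENT — A ⇓ SSZ, B ⇓ S^8(Z)

Working:
Term A:
  start: mul(SSZ, add(Z, SZ))
  step 1: add(add(Z, SZ), mul(SZ, add(Z, SZ)))
  step 2: add(SZ, mul(SZ, add(Z, SZ)))
  step 3: S(add(Z, mul(SZ, add(Z, SZ))))
  step 4: S(mul(SZ, add(Z, SZ)))
  step 5: S(add(add(Z, SZ), mul(Z, add(Z, SZ))))
  step 6: S(add(SZ, mul(Z, add(Z, SZ))))
  step 7: S(S(add(Z, mul(Z, add(Z, SZ)))))
  step 8: S(S(mul(Z, add(Z, SZ))))
  step 9: SSZ

Term B:
  start: add(mul(mul(SZ, SZ), SZ), add(add(SZ, SSZ), add(SSSZ, SZ)))
  step 1: add(mul(add(SZ, mul(Z, SZ)), SZ), add(add(SZ, SSZ), add(SSSZ, SZ)))
  step 2: add(mul(S(add(Z, mul(Z, SZ))), SZ), add(add(SZ, SSZ), add(SSSZ, SZ)))
  step 3: add(add(SZ, mul(add(Z, mul(Z, SZ)), SZ)), add(add(SZ, SSZ), add(SSSZ, SZ)))
  step 4: add(S(add(Z, mul(add(Z, mul(Z, SZ)), SZ))), add(add(SZ, SSZ), add(SSSZ, SZ)))
  step 5: S(add(add(Z, mul(add(Z, mul(Z, SZ)), SZ)), add(add(SZ, SSZ), add(SSSZ, SZ))))
  step 6: S(add(mul(add(Z, mul(Z, SZ)), SZ), add(add(SZ, SSZ), add(SSSZ, SZ))))
  step 7: S(add(mul(mul(Z, SZ), SZ), add(add(SZ, SSZ), add(SSSZ, SZ))))
  step 8: S(add(mul(Z, SZ), add(add(SZ, SSZ), add(SSSZ, SZ))))
  step 9: S(add(Z, add(add(SZ, SSZ), add(SSSZ, SZ))))
  step 10: S(add(add(SZ, SSZ), add(SSSZ, SZ)))
  step 11: S(add(S(add(Z, SSZ)), add(SSSZ, SZ)))
  step 12: S(S(add(add(Z, SSZ), add(SSSZ, SZ))))
  step 13: S(S(add(SSZ, add(SSSZ, SZ))))
  step 14: S(S(S(add(SZ, add(SSSZ, SZ)))))
  step 15: S(S(S(S(add(Z, add(SSSZ, SZ))))))
  step 16: S(S(S(S(add(SSSZ, SZ)))))
  step 17: S(S(S(S(S(add(SSZ, SZ))))))
  step 18: S(S(S(S(S(S(add(SZ, SZ)))))))
  step 19: S(S(S(S(S(S(S(add(Z, SZ))))))))
  step 20: S^8(Z)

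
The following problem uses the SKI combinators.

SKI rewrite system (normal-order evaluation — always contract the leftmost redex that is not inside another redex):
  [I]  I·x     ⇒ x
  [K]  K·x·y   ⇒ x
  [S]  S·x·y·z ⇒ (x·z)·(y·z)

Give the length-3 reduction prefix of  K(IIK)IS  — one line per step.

Answer: after 3 steps: KS

Working:
  start: K(IIK)IS
  step 1: IIKS
  step 2: IKS
  step 3: KS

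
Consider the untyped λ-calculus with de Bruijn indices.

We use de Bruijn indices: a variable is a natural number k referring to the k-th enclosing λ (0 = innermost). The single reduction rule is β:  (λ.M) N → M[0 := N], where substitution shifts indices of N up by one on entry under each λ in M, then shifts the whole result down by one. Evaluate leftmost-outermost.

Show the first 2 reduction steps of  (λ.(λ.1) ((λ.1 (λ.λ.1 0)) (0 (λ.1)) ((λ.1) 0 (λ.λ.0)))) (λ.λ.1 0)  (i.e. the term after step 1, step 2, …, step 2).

  start: (λ.(λ.1) ((λ.1 (λ.λ.1 0)) (0 (λ.1)) ((λ.1) 0 (λ.λ.0)))) (λ.λ.1 0)
  →1  (λ.λ.λ.1 0) ((λ.(λ.λ.1 0) (λ.λ.1 0)) ((λ.λ.1 0) (λ.λ.λ.1 0)) ((λ.λ.λ.1 0) (λ.λ.1 0) (λ.λ.0)))
  →2  λ.λ.1 0

Answer: after 2 steps: λ.λ.1 0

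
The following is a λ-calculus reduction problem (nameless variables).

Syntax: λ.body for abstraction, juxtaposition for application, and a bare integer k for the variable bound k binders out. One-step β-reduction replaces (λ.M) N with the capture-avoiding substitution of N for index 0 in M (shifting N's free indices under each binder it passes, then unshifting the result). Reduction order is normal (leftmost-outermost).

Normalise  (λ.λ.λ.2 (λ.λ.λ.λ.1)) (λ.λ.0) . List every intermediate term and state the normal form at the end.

  start: (λ.λ.λ.2 (λ.λ.λ.λ.1)) (λ.λ.0)
  →1  λ.λ.(λ.λ.0) (λ.λ.λ.λ.1)
  →2  λ.λ.λ.0

Answer: normal form = λ.λ.λ.0  (in 2 steps)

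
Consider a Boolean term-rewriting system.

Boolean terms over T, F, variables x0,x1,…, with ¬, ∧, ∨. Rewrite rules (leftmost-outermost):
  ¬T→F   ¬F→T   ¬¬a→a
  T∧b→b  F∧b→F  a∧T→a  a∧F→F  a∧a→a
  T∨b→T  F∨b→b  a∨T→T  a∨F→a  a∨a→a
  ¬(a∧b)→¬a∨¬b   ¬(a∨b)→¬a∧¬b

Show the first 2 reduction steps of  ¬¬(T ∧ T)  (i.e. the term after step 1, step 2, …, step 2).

Answer: after 2 steps: T

Reduction:
  start: ¬¬(T ∧ T)
  →1  T ∧ T
  →2  T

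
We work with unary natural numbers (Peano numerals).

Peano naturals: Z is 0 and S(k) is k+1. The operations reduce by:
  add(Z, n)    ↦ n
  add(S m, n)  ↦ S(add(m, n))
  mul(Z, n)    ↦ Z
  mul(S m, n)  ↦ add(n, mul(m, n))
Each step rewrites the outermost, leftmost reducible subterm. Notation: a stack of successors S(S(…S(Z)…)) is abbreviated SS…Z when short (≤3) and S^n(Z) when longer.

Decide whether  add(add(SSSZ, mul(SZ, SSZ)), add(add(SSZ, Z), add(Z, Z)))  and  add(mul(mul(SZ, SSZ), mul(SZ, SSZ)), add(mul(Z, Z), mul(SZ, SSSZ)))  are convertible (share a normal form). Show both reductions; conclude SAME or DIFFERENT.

Term A:
  start: add(add(SSSZ, mul(SZ, SSZ)), add(add(SSZ, Z), add(Z, Z)))
  step 1: add(S(add(SSZ, mul(SZ, SSZ))), add(add(SSZ, Z), add(Z, Z)))
  step 2: S(add(add(SSZ, mul(SZ, SSZ)), add(add(SSZ, Z), add(Z, Z))))
  step 3: S(add(S(add(SZ, mul(SZ, SSZ))), add(add(SSZ, Z), add(Z, Z))))
  step 4: S(S(add(add(SZ, mul(SZ, SSZ)), add(add(SSZ, Z), add(Z, Z)))))
  step 5: S(S(add(S(add(Z, mul(SZ, SSZ))), add(add(SSZ, Z), add(Z, Z)))))
  step 6: S(S(S(add(add(Z, mul(SZ, SSZ)), add(add(SSZ, Z), add(Z, Z))))))
  step 7: S(S(S(add(mul(SZ, SSZ), add(add(SSZ, Z), add(Z, Z))))))
  step 8: S(S(S(add(add(SSZ, mul(Z, SSZ)), add(add(SSZ, Z), add(Z, Z))))))
  step 9: S(S(S(add(S(add(SZ, mul(Z, SSZ))), add(add(SSZ, Z), add(Z, Z))))))
  step 10: S(S(S(S(add(add(SZ, mul(Z, SSZ)), add(add(SSZ, Z), add(Z, Z)))))))
  step 11: S(S(S(S(add(S(add(Z, mul(Z, SSZ))), add(add(SSZ, Z), add(Z, Z)))))))
  step 12: S(S(S(S(S(add(add(Z, mul(Z, SSZ)), add(add(SSZ, Z), add(Z, Z))))))))
  step 13: S(S(S(S(S(add(mul(Z, SSZ), add(add(SSZ, Z), add(Z, Z))))))))
  step 14: S(S(S(S(S(add(Z, add(add(SSZ, Z), add(Z, Z))))))))
  step 15: S(S(S(S(S(add(add(SSZ, Z), add(Z, Z)))))))
  step 16: S(S(S(S(S(add(S(add(SZ, Z)), add(Z, Z)))))))
  step 17: S(S(S(S(S(S(add(add(SZ, Z), add(Z, Z))))))))
  step 18: S(S(S(S(S(S(add(S(add(Z, Z)), add(Z, Z))))))))
  step 19: S(S(S(S(S(S(S(add(add(Z, Z), add(Z, Z)))))))))
  step 20: S(S(S(S(S(S(S(add(Z, add(Z, Z)))))))))
  step 21: S(S(S(S(S(S(S(add(Z, Z))))))))
  step 22: S^7(Z)

Term B:
  start: add(mul(mul(SZ, SSZ), mul(SZ, SSZ)), add(mul(Z, Z), mul(SZ, SSSZ)))
  step 1: add(mul(add(SSZ, mul(Z, SSZ)), mul(SZ, SSZ)), add(mul(Z, Z), mul(SZ, SSSZ)))
  step 2: add(mul(S(add(SZ, mul(Z, SSZ))), mul(SZ, SSZ)), add(mul(Z, Z), mul(SZ, SSSZ)))
  step 3: add(add(mul(SZ, SSZ), mul(add(SZ, mul(Z, SSZ)), mul(SZ, SSZ))), add(mul(Z, Z), mul(SZ, SSSZ)))
  step 4: add(add(add(SSZ, mul(Z, SSZ)), mul(add(SZ, mul(Z, SSZ)), mul(SZ, SSZ))), add(mul(Z, Z), mul(SZ, SSSZ)))
  step 5: add(add(S(add(SZ, mul(Z, SSZ))), mul(add(SZ, mul(Z, SSZ)), mul(SZ, SSZ))), add(mul(Z, Z), mul(SZ, SSSZ)))
  step 6: add(S(add(add(SZ, mul(Z, SSZ)), mul(add(SZ, mul(Z, SSZ)), mul(SZ, SSZ)))), add(mul(Z, Z), mul(SZ, SSSZ)))
  step 7: S(add(add(add(SZ, mul(Z, SSZ)), mul(add(SZ, mul(Z, SSZ)), mul(SZ, SSZ))), add(mul(Z, Z), mul(SZ, SSSZ))))
  step 8: S(add(add(S(add(Z, mul(Z, SSZ))), mul(add(SZ, mul(Z, SSZ)), mul(SZ, SSZ))), add(mul(Z, Z), mul(SZ, SSSZ))))
  step 9: S(add(S(add(add(Z, mul(Z, SSZ)), mul(add(SZ, mul(Z, SSZ)), mul(SZ, SSZ)))), add(mul(Z, Z), mul(SZ, SSSZ))))
  step 10: S(S(add(add(add(Z, mul(Z, SSZ)), mul(add(SZ, mul(Z, SSZ)), mul(SZ, SSZ))), add(mul(Z, Z), mul(SZ, SSSZ)))))
  step 11: S(S(add(add(mul(Z, SSZ), mul(add(SZ, mul(Z, SSZ)), mul(SZ, SSZ))), add(mul(Z, Z), mul(SZ, SSSZ)))))
  step 12: S(S(add(add(Z, mul(add(SZ, mul(Z, SSZ)), mul(SZ, SSZ))), add(mul(Z, Z), mul(SZ, SSSZ)))))
  step 13: S(S(add(mul(add(SZ, mul(Z, SSZ)), mul(SZ, SSZ)), add(mul(Z, Z), mul(SZ, SSSZ)))))
  step 14: S(S(add(mul(S(add(Z, mul(Z, SSZ))), mul(SZ, SSZ)), add(mul(Z, Z), mul(SZ, SSSZ)))))
  step 15: S(S(add(add(mul(SZ, SSZ), mul(add(Z, mul(Z, SSZ)), mul(SZ, SSZ))), add(mul(Z, Z), mul(SZ, SSSZ)))))
  step 16: S(S(add(add(add(SSZ, mul(Z, SSZ)), mul(add(Z, mul(Z, SSZ)), mul(SZ, SSZ))), add(mul(Z, Z), mul(SZ, SSSZ)))))
  step 17: S(S(add(add(S(add(SZ, mul(Z, SSZ))), mul(add(Z, mul(Z, SSZ)), mul(SZ, SSZ))), add(mul(Z, Z), mul(SZ, SSSZ)))))
  step 18: S(S(add(S(add(add(SZ, mul(Z, SSZ)), mul(add(Z, mul(Z, SSZ)), mul(SZ, SSZ)))), add(mul(Z, Z), mul(SZ, SSSZ)))))
  step 19: S(S(S(add(add(add(SZ, mul(Z, SSZ)), mul(add(Z, mul(Z, SSZ)), mul(SZ, SSZ))), add(mul(Z, Z), mul(SZ, SSSZ))))))
  step 20: S(S(S(add(add(S(add(Z, mul(Z, SSZ))), mul(add(Z, mul(Z, SSZ)), mul(SZ, SSZ))), add(mul(Z, Z), mul(SZ, SSSZ))))))
  step 21: S(S(S(add(S(add(add(Z, mul(Z, SSZ)), mul(add(Z, mul(Z, SSZ)), mul(SZ, SSZ)))), add(mul(Z, Z), mul(SZ, SSSZ))))))
  step 22: S(S(S(S(add(add(add(Z, mul(Z, SSZ)), mul(add(Z, mul(Z, SSZ)), mul(SZ, SSZ))), add(mul(Z, Z), mul(SZ, SSSZ)))))))
  step 23: S(S(S(S(add(add(mul(Z, SSZ), mul(add(Z, mul(Z, SSZ)), mul(SZ, SSZ))), add(mul(Z, Z), mul(SZ, SSSZ)))))))
  step 24: S(S(S(S(add(add(Z, mul(add(Z, mul(Z, SSZ)), mul(SZ, SSZ))), add(mul(Z, Z), mul(SZ, SSSZ)))))))
  step 25: S(S(S(S(add(mul(add(Z, mul(Z, SSZ)), mul(SZ, SSZ)), add(mul(Z, Z), mul(SZ, SSSZ)))))))
  step 26: S(S(S(S(add(mul(mul(Z, SSZ), mul(SZ, SSZ)), add(mul(Z, Z), mul(SZ, SSSZ)))))))
  step 27: S(S(S(S(add(mul(Z, mul(SZ, SSZ)), add(mul(Z, Z), mul(SZ, SSSZ)))))))
  step 28: S(S(S(S(add(Z, add(mul(Z, Z), mul(SZ, SSSZ)))))))
  step 29: S(S(S(S(add(mul(Z, Z), mul(SZ, SSSZ))))))
  step 30: S(S(S(S(add(Z, mul(SZ, SSSZ))))))
  step 31: S(S(S(S(mul(SZ, SSSZ)))))
  step 32: S(S(S(S(add(SSSZ, mul(Z, SSSZ))))))
  step 33: S(S(S(S(S(add(SSZ, mul(Z, SSSZ)))))))
  step 34: S(S(S(S(S(S(add(SZ, mul(Z, SSSZ))))))))
  step 35: S(S(S(S(S(S(S(add(Z, mul(Z, SSSZ)))))))))
  step 36: S(S(S(S(S(S(S(mul(Z, SSSZ))))))))
  step 37: S^7(Z)

Answer: SAME — A ⇓ S^7(Z), B ⇓ S^7(Z)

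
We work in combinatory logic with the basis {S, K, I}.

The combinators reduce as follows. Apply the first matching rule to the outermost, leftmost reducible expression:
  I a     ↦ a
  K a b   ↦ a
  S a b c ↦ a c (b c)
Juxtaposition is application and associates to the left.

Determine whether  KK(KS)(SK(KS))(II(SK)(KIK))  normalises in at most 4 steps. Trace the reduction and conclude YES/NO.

  start: KK(KS)(SK(KS))(II(SK)(KIK))
  →1  K(SK(KS))(II(SK)(KIK))
  →2  SK(KS)

Answer: YES — reaches normal form SK(KS) in 2 ≤ 4 steps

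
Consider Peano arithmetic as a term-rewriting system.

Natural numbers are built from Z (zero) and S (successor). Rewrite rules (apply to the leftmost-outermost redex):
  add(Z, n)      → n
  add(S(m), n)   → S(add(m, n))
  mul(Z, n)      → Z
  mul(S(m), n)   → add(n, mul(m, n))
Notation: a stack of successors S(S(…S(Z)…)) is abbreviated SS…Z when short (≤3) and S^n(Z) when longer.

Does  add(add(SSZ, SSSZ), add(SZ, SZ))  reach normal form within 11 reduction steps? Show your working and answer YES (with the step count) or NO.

  start: add(add(SSZ, SSSZ), add(SZ, SZ))
  [1] add(S(add(SZ, SSSZ)), add(SZ, SZ))
  [2] S(add(add(SZ, SSSZ), add(SZ, SZ)))
  [3] S(add(S(add(Z, SSSZ)), add(SZ, SZ)))
  [4] S(S(add(add(Z, SSSZ), add(SZ, SZ))))
  [5] S(S(add(SSSZ, add(SZ, SZ))))
  [6] S(S(S(add(SSZ, add(SZ, SZ)))))
  [7] S(S(S(S(add(SZ, add(SZ, SZ))))))
  [8] S(S(S(S(S(add(Z, add(SZ, SZ)))))))
  [9] S(S(S(S(S(add(SZ, SZ))))))
  [10] S(S(S(S(S(S(add(Z, SZ)))))))
  [11] S^7(Z)

Answer: YES — reaches normal form S^7(Z) in 11 ≤ 11 steps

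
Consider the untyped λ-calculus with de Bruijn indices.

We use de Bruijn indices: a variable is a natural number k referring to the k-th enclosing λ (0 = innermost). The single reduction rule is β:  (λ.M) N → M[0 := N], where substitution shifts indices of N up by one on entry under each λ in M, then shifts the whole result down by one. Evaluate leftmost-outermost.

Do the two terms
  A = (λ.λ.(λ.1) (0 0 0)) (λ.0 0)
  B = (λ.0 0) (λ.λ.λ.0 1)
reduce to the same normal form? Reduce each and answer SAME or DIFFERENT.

Answer: DIFFERENT — A ⇓ λ.0, B ⇓ λ.λ.0 1

Reduction:
Term A:
  start: (λ.λ.(λ.1) (0 0 0)) (λ.0 0)
  step 1: λ.(λ.1) (0 0 0)
  step 2: λ.0

Term B:
  start: (λ.0 0) (λ.λ.λ.0 1)
  step 1: (λ.λ.λ.0 1) (λ.λ.λ.0 1)
  step 2: λ.λ.0 1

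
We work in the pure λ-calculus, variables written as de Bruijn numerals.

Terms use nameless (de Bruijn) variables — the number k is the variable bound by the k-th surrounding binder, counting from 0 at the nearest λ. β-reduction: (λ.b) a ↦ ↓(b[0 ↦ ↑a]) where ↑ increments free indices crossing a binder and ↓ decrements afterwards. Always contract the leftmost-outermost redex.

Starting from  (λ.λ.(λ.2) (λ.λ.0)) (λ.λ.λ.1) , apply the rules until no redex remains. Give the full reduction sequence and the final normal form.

  start: (λ.λ.(λ.2) (λ.λ.0)) (λ.λ.λ.1)
  step 1: λ.(λ.λ.λ.λ.1) (λ.λ.0)
  step 2: λ.λ.λ.λ.1

Answer: normal form = λ.λ.λ.λ.1  (in 2 steps)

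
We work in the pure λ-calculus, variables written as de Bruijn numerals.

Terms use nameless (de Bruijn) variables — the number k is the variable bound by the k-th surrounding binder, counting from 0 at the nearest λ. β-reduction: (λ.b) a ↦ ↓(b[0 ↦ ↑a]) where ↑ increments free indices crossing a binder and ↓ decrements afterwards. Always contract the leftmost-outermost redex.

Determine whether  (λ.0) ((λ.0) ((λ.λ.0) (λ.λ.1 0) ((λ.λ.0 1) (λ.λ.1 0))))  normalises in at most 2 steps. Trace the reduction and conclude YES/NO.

  start: (λ.0) ((λ.0) ((λ.λ.0) (λ.λ.1 0) ((λ.λ.0 1) (λ.λ.1 0))))
  [1] (λ.0) ((λ.λ.0) (λ.λ.1 0) ((λ.λ.0 1) (λ.λ.1 0)))
  [2] (λ.λ.0) (λ.λ.1 0) ((λ.λ.0 1) (λ.λ.1 0))

Answer: NO — after 2 steps the term is (λ.λ.0) (λ.λ.1 0) ((λ.λ.0 1) (λ.λ.1 0)), not yet normal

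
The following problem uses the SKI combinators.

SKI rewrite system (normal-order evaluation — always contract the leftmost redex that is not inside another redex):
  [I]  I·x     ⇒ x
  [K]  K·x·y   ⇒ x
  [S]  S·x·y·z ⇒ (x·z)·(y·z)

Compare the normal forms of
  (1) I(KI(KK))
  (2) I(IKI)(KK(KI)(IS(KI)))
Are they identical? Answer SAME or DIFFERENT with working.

Answer: SAME — A ⇓ I, B ⇓ I

Reduction:
Term A:
  start: I(KI(KK))
  [1] KI(KK)
  [2] I

Term B:
  start: I(IKI)(KK(KI)(IS(KI)))
  [1] IKI(KK(KI)(IS(KI)))
  [2] KI(KK(KI)(IS(KI)))
  [3] I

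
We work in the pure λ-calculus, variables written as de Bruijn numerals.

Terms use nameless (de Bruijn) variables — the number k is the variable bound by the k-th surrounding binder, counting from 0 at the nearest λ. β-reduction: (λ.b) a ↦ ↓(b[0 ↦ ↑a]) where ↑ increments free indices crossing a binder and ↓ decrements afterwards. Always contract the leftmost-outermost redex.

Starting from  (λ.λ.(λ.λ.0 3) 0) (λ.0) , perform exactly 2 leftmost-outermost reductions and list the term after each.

Answer: after 2 steps: λ.λ.0 (λ.0)

Derivation:
  start: (λ.λ.(λ.λ.0 3) 0) (λ.0)
  [1] λ.(λ.λ.0 (λ.0)) 0
  [2] λ.λ.0 (λ.0)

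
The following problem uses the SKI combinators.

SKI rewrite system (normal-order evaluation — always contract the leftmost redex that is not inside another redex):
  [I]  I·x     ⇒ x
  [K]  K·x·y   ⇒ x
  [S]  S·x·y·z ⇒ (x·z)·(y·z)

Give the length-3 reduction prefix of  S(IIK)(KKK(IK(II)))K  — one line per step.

  start: S(IIK)(KKK(IK(II)))K
  step 1: IIKK(KKK(IK(II))K)
  step 2: IKK(KKK(IK(II))K)
  step 3: KK(KKK(IK(II))K)

Answer: after 3 steps: KK(KKK(IK(II))K)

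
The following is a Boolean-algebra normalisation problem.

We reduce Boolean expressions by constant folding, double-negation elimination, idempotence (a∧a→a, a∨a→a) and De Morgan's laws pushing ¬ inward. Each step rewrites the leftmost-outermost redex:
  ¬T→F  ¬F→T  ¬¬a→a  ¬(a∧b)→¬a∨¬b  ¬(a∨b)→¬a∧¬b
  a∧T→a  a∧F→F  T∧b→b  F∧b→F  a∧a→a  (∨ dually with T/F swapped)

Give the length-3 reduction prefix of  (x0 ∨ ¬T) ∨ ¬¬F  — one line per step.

Answer: after 3 steps: x0 ∨ F

Working:
  start: (x0 ∨ ¬T) ∨ ¬¬F
  step 1: (x0 ∨ F) ∨ ¬¬F
  step 2: x0 ∨ ¬¬F
  step 3: x0 ∨ F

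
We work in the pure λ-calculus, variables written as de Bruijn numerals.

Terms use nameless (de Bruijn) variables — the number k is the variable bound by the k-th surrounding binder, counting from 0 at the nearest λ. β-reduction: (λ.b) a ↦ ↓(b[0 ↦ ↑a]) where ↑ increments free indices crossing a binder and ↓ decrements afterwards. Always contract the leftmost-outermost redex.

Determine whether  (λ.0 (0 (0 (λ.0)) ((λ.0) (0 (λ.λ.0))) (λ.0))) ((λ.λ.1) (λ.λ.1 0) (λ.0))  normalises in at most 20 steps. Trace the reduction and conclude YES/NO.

Answer: YES — reaches normal form λ.0 in 20 ≤ 20 steps

Reduction:
  start: (λ.0 (0 (0 (λ.0)) ((λ.0) (0 (λ.λ.0))) (λ.0))) ((λ.λ.1) (λ.λ.1 0) (λ.0))
  step 1: (λ.λ.1) (λ.λ.1 0) (λ.0) ((λ.λ.1) (λ.λ.1 0) (λ.0) ((λ.λ.1) (λ.λ.1 0) (λ.0) (λ.0)) ((λ.0) ((λ.λ.1) (λ.λ.1 0) (λ.0) (λ.λ.0))) (λ.0))
  step 2: (λ.λ.λ.1 0) (λ.0) ((λ.λ.1) (λ.λ.1 0) (λ.0) ((λ.λ.1) (λ.λ.1 0) (λ.0) (λ.0)) ((λ.0) ((λ.λ.1) (λ.λ.1 0) (λ.0) (λ.λ.0))) (λ.0))
  step 3: (λ.λ.1 0) ((λ.λ.1) (λ.λ.1 0) (λ.0) ((λ.λ.1) (λ.λ.1 0) (λ.0) (λ.0)) ((λ.0) ((λ.λ.1) (λ.λ.1 0) (λ.0) (λ.λ.0))) (λ.0))
  step 4: λ.(λ.λ.1) (λ.λ.1 0) (λ.0) ((λ.λ.1) (λ.λ.1 0) (λ.0) (λ.0)) ((λ.0) ((λ.λ.1) (λ.λ.1 0) (λ.0) (λ.λ.0))) (λ.0) 0
  step 5: λ.(λ.λ.λ.1 0) (λ.0) ((λ.λ.1) (λ.λ.1 0) (λ.0) (λ.0)) ((λ.0) ((λ.λ.1) (λ.λ.1 0) (λ.0) (λ.λ.0))) (λ.0) 0
  step 6: λ.(λ.λ.1 0) ((λ.λ.1) (λ.λ.1 0) (λ.0) (λ.0)) ((λ.0) ((λ.λ.1) (λ.λ.1 0) (λ.0) (λ.λ.0))) (λ.0) 0
  step 7: λ.(λ.(λ.λ.1) (λ.λ.1 0) (λ.0) (λ.0) 0) ((λ.0) ((λ.λ.1) (λ.λ.1 0) (λ.0) (λ.λ.0))) (λ.0) 0
  step 8: λ.(λ.λ.1) (λ.λ.1 0) (λ.0) (λ.0) ((λ.0) ((λ.λ.1) (λ.λ.1 0) (λ.0) (λ.λ.0))) (λ.0) 0
  step 9: λ.(λ.λ.λ.1 0) (λ.0) (λ.0) ((λ.0) ((λ.λ.1) (λ.λ.1 0) (λ.0) (λ.λ.0))) (λ.0) 0
  step 10: λ.(λ.λ.1 0) (λ.0) ((λ.0) ((λ.λ.1) (λ.λ.1 0) (λ.0) (λ.λ.0))) (λ.0) 0
  step 11: λ.(λ.(λ.0) 0) ((λ.0) ((λ.λ.1) (λ.λ.1 0) (λ.0) (λ.λ.0))) (λ.0) 0
  step 12: λ.(λ.0) ((λ.0) ((λ.λ.1) (λ.λ.1 0) (λ.0) (λ.λ.0))) (λ.0) 0
  step 13: λ.(λ.0) ((λ.λ.1) (λ.λ.1 0) (λ.0) (λ.λ.0)) (λ.0) 0
  step 14: λ.(λ.λ.1) (λ.λ.1 0) (λ.0) (λ.λ.0) (λ.0) 0
  step 15: λ.(λ.λ.λ.1 0) (λ.0) (λ.λ.0) (λ.0) 0
  step 16: λ.(λ.λ.1 0) (λ.λ.0) (λ.0) 0
  step 17: λ.(λ.(λ.λ.0) 0) (λ.0) 0
  step 18: λ.(λ.λ.0) (λ.0) 0
  step 19: λ.(λ.0) 0
  step 20: λ.0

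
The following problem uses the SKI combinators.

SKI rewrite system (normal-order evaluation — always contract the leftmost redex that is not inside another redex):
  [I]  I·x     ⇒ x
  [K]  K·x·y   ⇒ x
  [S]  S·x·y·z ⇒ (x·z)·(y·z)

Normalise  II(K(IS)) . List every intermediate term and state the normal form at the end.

Answer: normal form = KS  (in 3 steps)

Reduction:
  start: II(K(IS))
  step 1: I(K(IS))
  step 2: K(IS)
  step 3: KS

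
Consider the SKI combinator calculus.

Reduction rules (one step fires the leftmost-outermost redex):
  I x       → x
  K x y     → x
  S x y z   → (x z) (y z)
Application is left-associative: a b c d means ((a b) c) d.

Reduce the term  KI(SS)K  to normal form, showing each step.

Answer: normal form = K  (in 2 steps)

Derivation:
  start: KI(SS)K
  step 1: IK
  step 2: K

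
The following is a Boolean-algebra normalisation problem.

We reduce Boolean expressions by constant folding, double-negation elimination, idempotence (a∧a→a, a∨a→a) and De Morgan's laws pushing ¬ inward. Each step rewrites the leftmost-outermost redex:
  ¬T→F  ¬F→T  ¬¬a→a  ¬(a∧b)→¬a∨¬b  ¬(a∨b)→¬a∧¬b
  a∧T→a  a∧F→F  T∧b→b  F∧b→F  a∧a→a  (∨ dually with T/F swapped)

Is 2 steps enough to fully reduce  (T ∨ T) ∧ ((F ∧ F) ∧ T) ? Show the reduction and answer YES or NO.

Answer: NO — after 2 steps the term is (F ∧ F) ∧ T, not yet normal

Derivation:
  start: (T ∨ T) ∧ ((F ∧ F) ∧ T)
  [1] T ∧ ((F ∧ F) ∧ T)
  [2] (F ∧ F) ∧ T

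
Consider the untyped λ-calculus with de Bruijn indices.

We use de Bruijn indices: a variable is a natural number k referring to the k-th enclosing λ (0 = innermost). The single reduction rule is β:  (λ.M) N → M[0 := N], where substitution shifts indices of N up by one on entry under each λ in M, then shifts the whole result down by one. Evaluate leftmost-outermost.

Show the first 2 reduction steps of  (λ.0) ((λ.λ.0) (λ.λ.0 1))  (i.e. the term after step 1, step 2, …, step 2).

Answer: after 2 steps: λ.0

Working:
  start: (λ.0) ((λ.λ.0) (λ.λ.0 1))
  step 1: (λ.λ.0) (λ.λ.0 1)
  step 2: λ.0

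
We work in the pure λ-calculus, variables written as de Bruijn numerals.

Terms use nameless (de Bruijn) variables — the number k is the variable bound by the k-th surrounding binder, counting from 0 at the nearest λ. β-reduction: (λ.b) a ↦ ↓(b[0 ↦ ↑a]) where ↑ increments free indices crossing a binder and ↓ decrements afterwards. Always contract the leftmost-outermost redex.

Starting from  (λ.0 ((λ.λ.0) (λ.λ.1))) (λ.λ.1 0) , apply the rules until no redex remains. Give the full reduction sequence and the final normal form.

Answer: normal form = λ.0  (in 4 steps)

Derivation:
  start: (λ.0 ((λ.λ.0) (λ.λ.1))) (λ.λ.1 0)
  →1  (λ.λ.1 0) ((λ.λ.0) (λ.λ.1))
  →2  λ.(λ.λ.0) (λ.λ.1) 0
  →3  λ.(λ.0) 0
  →4  λ.0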